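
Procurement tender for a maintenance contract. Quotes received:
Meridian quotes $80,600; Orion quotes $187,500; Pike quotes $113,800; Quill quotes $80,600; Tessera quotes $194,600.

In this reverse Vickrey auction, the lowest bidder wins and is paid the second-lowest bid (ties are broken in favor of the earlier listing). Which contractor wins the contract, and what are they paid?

Rule: the lowest bidder wins and is paid the second-lowest bid.
Sorting bids: 80,600 (Meridian) < 80,600 (Quill) < 113,800 (Pike) < 187,500 (Orion) < 194,600 (Tessera)
Meridian and Quill tie at $80,600; tie-break gives it to Meridian.
Second-price: Meridian is paid Quill's bid of $80,600.

Meridian is paid $80,600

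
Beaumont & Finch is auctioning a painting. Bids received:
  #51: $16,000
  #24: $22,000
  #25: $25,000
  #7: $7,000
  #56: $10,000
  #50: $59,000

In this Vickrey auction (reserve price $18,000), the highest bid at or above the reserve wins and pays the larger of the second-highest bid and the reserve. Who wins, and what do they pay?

#50 pays $25,000

Bids in order: 59,000 (#50) > 25,000 (#25) > 22,000 (#24) > 16,000 (#51) > 10,000 (#56) > 7,000 (#7)
Highest eligible bid: #50 at $59,000.
max(second-highest $25,000, reserve $18,000) = $25,000; the reserve does not bind.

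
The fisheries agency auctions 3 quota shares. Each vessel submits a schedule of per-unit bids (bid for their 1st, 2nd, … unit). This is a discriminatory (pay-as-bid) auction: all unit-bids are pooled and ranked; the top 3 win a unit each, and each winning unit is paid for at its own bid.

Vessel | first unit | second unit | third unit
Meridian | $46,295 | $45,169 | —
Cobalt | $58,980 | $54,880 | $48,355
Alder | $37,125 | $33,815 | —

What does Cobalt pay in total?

Cobalt pays $162,215

Pooled unit-bids ranked (top 3): 58,980 (Cobalt-1), 54,880 (Cobalt-2), 48,355 (Cobalt-3)
Next rejected bid: $46,295 (not a price — pay-as-bid).
Cobalt's winning unit-bids: 58,980 + 54,880 + 48,355 = $162,215.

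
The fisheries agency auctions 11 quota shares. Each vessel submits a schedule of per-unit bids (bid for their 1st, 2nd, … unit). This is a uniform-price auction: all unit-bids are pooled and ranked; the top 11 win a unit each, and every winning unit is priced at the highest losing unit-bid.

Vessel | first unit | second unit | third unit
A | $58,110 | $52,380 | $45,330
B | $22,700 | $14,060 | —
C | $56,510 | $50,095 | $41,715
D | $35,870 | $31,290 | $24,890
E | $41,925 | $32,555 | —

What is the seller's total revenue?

Total revenue: $249,700

Merging the schedules and taking the best 11: 58,110 (A-1), 56,510 (C-1), 52,380 (A-2), 50,095 (C-2), 45,330 (A-3), 41,925 (E-1), 41,715 (C-3), 35,870 (D-1), 32,555 (E-2), 31,290 (D-2), 24,890 (D-3)
The (k+1)-th unit-bid is $22,700.
Allocation: A 3, C 3, D 3, E 2. Every unit priced at $22,700.
Revenue = 11 × 22,700 = $249,700.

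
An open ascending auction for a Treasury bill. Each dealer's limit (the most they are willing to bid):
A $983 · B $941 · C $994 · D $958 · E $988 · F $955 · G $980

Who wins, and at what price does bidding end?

C wins at $988

Limits in order: 994 (C) > 988 (E) > 983 (A) > 980 (G) > 958 (D) > 955 (F) > …
Once the price passes $988, only C is left; the hammer falls at E's limit of $988.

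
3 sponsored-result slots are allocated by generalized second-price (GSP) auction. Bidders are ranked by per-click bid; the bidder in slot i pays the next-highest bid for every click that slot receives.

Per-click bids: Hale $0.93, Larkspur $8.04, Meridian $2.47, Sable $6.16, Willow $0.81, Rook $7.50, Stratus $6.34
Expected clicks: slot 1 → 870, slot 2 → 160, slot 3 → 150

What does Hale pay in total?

Ranked by bid: $8.04 (Larkspur) > $7.50 (Rook) > $6.34 (Stratus) > $6.16 (Sable) > …
Hale ranks below slot 3 → no slot, pays nothing.

Hale pays $0.00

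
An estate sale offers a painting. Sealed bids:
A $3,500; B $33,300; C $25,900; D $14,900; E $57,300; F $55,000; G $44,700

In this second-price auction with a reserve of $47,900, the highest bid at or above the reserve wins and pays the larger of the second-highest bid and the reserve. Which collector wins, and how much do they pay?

Second-price auction with a reserve of $47,900: the highest bid at or above the reserve wins and pays the larger of the second-highest bid and the reserve.
Bids ranked: 57,300 (E) > 55,000 (F) > 44,700 (G) > 33,300 (B) > 25,900 (C) > 14,900 (D) > …
E has the top bid at or above the reserve ($57,300).
Second-highest bid $55,000 exceeds the reserve $47,900 → payment $55,000.

E pays $55,000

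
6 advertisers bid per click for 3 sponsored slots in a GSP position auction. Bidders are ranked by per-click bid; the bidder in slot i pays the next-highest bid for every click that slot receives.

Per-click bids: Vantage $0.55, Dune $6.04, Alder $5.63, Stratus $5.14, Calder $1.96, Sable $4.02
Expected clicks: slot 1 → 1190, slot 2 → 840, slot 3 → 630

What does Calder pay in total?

Per-click bids in order: $6.04 (Dune) > $5.63 (Alder) > $5.14 (Stratus) > $4.02 (Sable) > …
Calder ranks below slot 3 → no slot, pays nothing.

Calder pays $0.00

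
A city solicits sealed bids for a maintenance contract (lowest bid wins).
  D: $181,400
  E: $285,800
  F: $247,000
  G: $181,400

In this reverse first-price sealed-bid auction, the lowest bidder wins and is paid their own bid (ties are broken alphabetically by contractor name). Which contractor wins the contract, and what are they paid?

D is paid $181,400

Bids ranked: 181,400 (D) < 181,400 (G) < 247,000 (F) < 285,800 (E)
D and G tie at $181,400; tie-break gives it to D.
D has the lowest bid and is paid exactly that: $181,400.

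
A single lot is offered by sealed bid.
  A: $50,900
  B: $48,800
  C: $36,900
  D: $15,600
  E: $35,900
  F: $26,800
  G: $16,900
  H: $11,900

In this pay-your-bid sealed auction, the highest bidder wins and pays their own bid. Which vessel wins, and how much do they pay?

A pays $50,900

Sorting bids: 50,900 (A) > 48,800 (B) > 36,900 (C) > 35,900 (E) > 26,800 (F) > 16,900 (G) > …
A has the highest bid and pays exactly that: $50,900.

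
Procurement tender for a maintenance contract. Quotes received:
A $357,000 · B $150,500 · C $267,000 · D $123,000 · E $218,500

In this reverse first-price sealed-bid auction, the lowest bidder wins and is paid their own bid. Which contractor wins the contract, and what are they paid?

D is paid $123,000

Rule: the lowest bidder wins and is paid their own bid.
Bids in order: 123,000 (D) < 150,500 (B) < 218,500 (E) < 267,000 (C) < 357,000 (A)
First-price: D is paid what they bid, $123,000.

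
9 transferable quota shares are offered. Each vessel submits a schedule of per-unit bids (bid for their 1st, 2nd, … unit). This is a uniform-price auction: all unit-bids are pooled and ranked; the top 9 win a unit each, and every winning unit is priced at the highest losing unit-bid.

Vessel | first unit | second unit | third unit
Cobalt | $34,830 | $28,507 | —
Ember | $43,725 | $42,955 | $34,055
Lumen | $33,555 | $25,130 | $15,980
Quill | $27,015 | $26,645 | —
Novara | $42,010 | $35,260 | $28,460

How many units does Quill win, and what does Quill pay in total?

Merging the schedules and taking the best 9: 43,725 (Ember-1), 42,955 (Ember-2), 42,010 (Novara-1), 35,260 (Novara-2), 34,830 (Cobalt-1), 34,055 (Ember-3), 33,555 (Lumen-1), 28,507 (Cobalt-2), 28,460 (Novara-3)
Highest rejected unit-bid = $27,015.
Quill wins 0 unit(s) at $27,015 each.

Quill: 0 units, pays $0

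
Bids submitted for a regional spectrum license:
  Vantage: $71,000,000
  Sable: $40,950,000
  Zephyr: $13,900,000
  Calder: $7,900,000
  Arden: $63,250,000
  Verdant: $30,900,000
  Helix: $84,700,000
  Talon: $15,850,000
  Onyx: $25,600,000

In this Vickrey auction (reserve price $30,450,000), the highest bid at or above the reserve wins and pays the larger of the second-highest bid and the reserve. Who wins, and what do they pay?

Helix pays $71,000,000

Bids ranked: 84,700,000 (Helix) > 71,000,000 (Vantage) > 63,250,000 (Arden) > 40,950,000 (Sable) > 30,900,000 (Verdant) > 25,600,000 (Onyx) > …
Helix has the top bid at or above the reserve ($84,700,000).
Second-highest bid $71,000,000 exceeds the reserve $30,450,000 → payment $71,000,000.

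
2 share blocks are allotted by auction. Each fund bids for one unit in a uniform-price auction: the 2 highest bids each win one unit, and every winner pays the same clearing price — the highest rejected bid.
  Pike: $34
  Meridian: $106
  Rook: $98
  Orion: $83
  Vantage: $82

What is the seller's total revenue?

Total revenue: $166

Sorting: 106 (Meridian), 98 (Rook), 83 (Orion), 82 (Vantage), …
Top 2: Meridian, Rook.
First losing bid is Orion's $83, which sets the uniform price.
Total revenue = 2 × $83 = $166.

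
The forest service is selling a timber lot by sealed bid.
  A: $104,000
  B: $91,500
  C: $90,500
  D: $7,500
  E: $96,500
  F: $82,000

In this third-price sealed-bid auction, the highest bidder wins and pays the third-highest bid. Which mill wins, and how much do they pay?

Third-price sealed-bid auction: the highest bidder wins and pays the third-highest bid.
Bids ranked: 104,000 (A) > 96,500 (E) > 91,500 (B) > 90,500 (C) > 82,000 (F) > 7,500 (D)
A wins; payment is bid #3 in the ranking = $91,500.

A pays $91,500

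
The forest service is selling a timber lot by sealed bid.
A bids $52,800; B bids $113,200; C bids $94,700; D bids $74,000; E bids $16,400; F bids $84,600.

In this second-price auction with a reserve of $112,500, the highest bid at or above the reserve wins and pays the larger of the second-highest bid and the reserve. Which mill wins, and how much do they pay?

B pays $112,500

Rule: the highest bid at or above the reserve wins and pays the larger of the second-highest bid and the reserve.
Bids ranked: 113,200 (B) > 94,700 (C) > 84,600 (F) > 74,000 (D) > 52,800 (A) > 16,400 (E)
Highest eligible bid: B at $113,200.
max(second-highest $94,700, reserve $112,500) = $112,500.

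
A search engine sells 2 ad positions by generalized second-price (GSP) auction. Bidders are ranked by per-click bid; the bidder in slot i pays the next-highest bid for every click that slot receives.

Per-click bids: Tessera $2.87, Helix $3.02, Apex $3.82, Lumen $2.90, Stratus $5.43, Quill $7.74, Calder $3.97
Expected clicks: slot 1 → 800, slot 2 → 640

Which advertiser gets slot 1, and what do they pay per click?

Per-click bids in order: $7.74 (Quill) > $5.43 (Stratus) > $3.97 (Calder) > …
Slot 1 goes to the first-ranked bidder, Quill, who pays the next bid down: $5.43/click.

Quill; $5.43 per click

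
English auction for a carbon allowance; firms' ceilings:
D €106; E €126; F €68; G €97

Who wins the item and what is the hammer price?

Limits in order: 126 (E) > 106 (D) > 97 (G) > 68 (F)
D is the last rival to drop out, at €106; E remains and wins at that price.

E wins at €106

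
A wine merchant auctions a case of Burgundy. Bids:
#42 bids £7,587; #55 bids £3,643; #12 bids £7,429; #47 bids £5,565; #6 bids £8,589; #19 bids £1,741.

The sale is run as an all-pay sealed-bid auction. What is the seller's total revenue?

Rule: the highest bidder wins the item, but every bidder pays their own bid.
Bids in order: 8,589 (#6) > 7,587 (#42) > 7,429 (#12) > 5,565 (#47) > 3,643 (#55) > 1,741 (#19)
#6 wins with the top bid; all bids are sunk regardless.
Every bidder forfeits their bid regardless of winning.
Revenue = 7,587 + 3,643 + 7,429 + 5,565 + 8,589 + 1,741 = £34,554.

Total revenue: £34,554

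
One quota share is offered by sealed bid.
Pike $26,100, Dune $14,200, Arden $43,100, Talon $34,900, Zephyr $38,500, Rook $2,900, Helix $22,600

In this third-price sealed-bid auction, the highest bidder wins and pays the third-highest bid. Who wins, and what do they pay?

Arden pays $34,900

Third-price sealed-bid auction: the highest bidder wins and pays the third-highest bid.
Bids in order: 43,100 (Arden) > 38,500 (Zephyr) > 34,900 (Talon) > 26,100 (Pike) > 22,600 (Helix) > 14,200 (Dune) > …
Arden is highest; pays the third-highest bid, $34,900.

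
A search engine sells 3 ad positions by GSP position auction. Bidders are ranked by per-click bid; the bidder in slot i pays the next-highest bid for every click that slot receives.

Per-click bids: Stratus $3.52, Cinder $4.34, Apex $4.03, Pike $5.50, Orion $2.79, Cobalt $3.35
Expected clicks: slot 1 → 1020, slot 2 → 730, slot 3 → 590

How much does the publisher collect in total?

Total revenue: $9445.50

Per-click bids in order: $5.50 (Pike) > $4.34 (Cinder) > $4.03 (Apex) > $3.52 (Stratus) > …
Slot 1: Pike pays $4.34 × 1020 = $4426.80
Slot 2: Cinder pays $4.03 × 730 = $2941.90
Slot 3: Apex pays $3.52 × 590 = $2076.80
Total = $9445.50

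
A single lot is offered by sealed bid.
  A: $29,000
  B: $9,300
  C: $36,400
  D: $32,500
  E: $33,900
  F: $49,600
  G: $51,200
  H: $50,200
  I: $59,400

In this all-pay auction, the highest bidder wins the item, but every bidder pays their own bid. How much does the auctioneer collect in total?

Total revenue: $351,500

Bids ranked: 59,400 (I) > 51,200 (G) > 50,200 (H) > 49,600 (F) > 36,400 (C) > 33,900 (E) > …
I wins with the top bid; all bids are sunk regardless.
Every bidder forfeits their bid regardless of winning.
Revenue = 29,000 + 9,300 + 36,400 + 32,500 + 33,900 + 49,600 + 51,200 + 50,200 + 59,400 = $351,500.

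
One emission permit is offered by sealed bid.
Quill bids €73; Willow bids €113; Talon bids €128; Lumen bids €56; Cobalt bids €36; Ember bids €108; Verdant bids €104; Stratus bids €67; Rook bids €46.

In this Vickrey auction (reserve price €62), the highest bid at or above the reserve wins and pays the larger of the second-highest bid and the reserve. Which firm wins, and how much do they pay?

Talon pays €113

Bids in order: 128 (Talon) > 113 (Willow) > 108 (Ember) > 104 (Verdant) > 73 (Quill) > 67 (Stratus) > …
Talon has the top bid at or above the reserve (€128).
max(second-highest €113, reserve €62) = €113; the reserve does not bind.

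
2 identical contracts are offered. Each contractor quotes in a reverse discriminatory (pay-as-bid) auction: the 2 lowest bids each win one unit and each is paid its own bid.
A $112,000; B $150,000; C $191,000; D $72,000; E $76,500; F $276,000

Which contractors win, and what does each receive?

D $72,000, E $76,500

Bids ranked low→high: 72,000 (D), 76,500 (E), 112,000 (A), 150,000 (B), …
Winners (2 units): D, E.
Each winner is paid its own bid: D $72,000, E $76,500.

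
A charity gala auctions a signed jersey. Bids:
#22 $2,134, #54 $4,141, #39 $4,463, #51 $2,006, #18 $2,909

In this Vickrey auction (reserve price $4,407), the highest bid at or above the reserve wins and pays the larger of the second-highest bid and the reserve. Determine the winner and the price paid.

#39 pays $4,407

Bids in order: 4,463 (#39) > 4,141 (#54) > 2,909 (#18) > 2,134 (#22) > 2,006 (#51)
#39 has the top bid at or above the reserve ($4,463).
Second-highest bid $4,141 is below the reserve $4,407, so the reserve binds → payment $4,407.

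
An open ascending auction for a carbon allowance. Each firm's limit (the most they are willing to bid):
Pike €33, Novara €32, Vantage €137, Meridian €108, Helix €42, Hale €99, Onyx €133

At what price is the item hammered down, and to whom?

Vantage wins at €133

Rule: the price rises until one bidder remains; the winner pays the price at which the last rival dropped out.
Sorting limits: 137 (Vantage) > 133 (Onyx) > 108 (Meridian) > 99 (Hale) > 42 (Helix) > 33 (Pike) > …
Once the price passes €133, only Vantage is left; the hammer falls at Onyx's limit of €133.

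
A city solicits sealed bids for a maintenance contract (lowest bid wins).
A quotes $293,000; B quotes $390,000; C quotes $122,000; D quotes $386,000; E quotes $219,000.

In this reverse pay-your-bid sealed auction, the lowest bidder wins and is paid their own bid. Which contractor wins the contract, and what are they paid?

Rule: the lowest bidder wins and is paid their own bid.
Sorting bids: 122,000 (C) < 219,000 (E) < 293,000 (A) < 386,000 (D) < 390,000 (B)
C is lowest → is paid own bid, $122,000.

C is paid $122,000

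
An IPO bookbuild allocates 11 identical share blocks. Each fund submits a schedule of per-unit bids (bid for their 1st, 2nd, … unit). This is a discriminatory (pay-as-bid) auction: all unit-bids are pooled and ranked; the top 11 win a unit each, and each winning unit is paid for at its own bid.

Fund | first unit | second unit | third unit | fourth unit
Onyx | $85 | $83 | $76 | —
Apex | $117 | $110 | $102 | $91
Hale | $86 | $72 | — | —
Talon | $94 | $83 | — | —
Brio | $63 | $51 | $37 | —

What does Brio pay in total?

Brio pays $0

Merging the schedules and taking the best 11: 117 (Apex-1), 110 (Apex-2), 102 (Apex-3), 94 (Talon-1), 91 (Apex-4), 86 (Hale-1), 85 (Onyx-1), 83 (Onyx-2), 83 (Talon-2), 76 (Onyx-3), 72 (Hale-2)
Next rejected bid: $63 (not a price — pay-as-bid).
Brio wins no units.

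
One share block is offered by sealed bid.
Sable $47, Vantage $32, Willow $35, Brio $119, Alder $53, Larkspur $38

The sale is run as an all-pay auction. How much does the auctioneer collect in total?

Total revenue: $324

All-pay auction: the highest bidder wins the item, but every bidder pays their own bid.
Sorting bids: 119 (Brio) > 53 (Alder) > 47 (Sable) > 38 (Larkspur) > 35 (Willow) > 32 (Vantage)
Brio wins with the top bid; all bids are sunk regardless.
Every bidder forfeits their bid regardless of winning.
Revenue = 47 + 32 + 35 + 119 + 53 + 38 = $324.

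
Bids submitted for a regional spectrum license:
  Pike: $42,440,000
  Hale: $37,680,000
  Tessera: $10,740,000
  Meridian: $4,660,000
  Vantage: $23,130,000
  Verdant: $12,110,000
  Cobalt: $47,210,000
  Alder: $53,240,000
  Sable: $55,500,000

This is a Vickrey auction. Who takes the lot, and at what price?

Sorting bids: 55,500,000 (Sable) > 53,240,000 (Alder) > 47,210,000 (Cobalt) > 42,440,000 (Pike) > 37,680,000 (Hale) > 23,130,000 (Vantage) > …
Second-price: Sable pays Alder's bid of $53,240,000.

Sable pays $53,240,000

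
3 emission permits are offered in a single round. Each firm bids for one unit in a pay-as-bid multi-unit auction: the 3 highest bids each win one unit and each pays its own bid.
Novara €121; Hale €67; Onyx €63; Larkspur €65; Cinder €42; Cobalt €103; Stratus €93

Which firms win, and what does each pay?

Bids ranked high→low: 121 (Novara), 103 (Cobalt), 93 (Stratus), 67 (Hale), 65 (Larkspur), …
Winners (3 units): Novara, Cobalt, Stratus.
Each winner pays its own bid: Novara €121, Cobalt €103, Stratus €93.

Novara €121, Cobalt €103, Stratus €93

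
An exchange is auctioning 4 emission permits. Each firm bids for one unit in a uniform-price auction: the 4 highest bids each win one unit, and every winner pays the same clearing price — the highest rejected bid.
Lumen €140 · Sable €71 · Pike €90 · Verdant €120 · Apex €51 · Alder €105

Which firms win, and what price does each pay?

Sorting: 140 (Lumen), 120 (Verdant), 105 (Alder), 90 (Pike), 71 (Sable), 51 (Apex)
Winners (4 units): Lumen, Verdant, Alder, Pike.
Clearing price = highest rejected bid = €71.

Lumen, Verdant, Alder, Pike; each pays €71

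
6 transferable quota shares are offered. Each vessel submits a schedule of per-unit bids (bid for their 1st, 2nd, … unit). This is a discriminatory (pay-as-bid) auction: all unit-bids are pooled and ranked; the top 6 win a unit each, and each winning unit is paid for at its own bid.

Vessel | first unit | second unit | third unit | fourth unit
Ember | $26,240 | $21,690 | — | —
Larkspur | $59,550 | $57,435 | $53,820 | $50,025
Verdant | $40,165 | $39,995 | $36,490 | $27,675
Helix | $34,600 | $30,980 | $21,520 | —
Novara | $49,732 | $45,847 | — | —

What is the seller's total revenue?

Total revenue: $316,409

Pooled unit-bids ranked (top 6): 59,550 (Larkspur-1), 57,435 (Larkspur-2), 53,820 (Larkspur-3), 50,025 (Larkspur-4), 49,732 (Novara-1), 45,847 (Novara-2)
Next rejected bid: $40,165 (not a price — pay-as-bid).
Each winning unit pays its own bid.
Revenue = 59,550 + 57,435 + 53,820 + 50,025 + 49,732 + 45,847 = $316,409.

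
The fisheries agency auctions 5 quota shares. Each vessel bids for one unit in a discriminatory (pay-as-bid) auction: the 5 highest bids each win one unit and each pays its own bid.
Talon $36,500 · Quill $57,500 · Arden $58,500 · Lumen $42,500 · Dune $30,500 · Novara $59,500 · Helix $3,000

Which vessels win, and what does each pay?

Ordering the bids: 59,500 (Novara), 58,500 (Arden), 57,500 (Quill), 42,500 (Lumen), 36,500 (Talon), 30,500 (Dune), 3,000 (Helix)
The 5 highest are Novara, Arden, Quill, Lumen, Talon.
Each winner pays its own bid: Novara $59,500, Arden $58,500, Quill $57,500, Lumen $42,500, Talon $36,500.

Novara $59,500, Arden $58,500, Quill $57,500, Lumen $42,500, Talon $36,500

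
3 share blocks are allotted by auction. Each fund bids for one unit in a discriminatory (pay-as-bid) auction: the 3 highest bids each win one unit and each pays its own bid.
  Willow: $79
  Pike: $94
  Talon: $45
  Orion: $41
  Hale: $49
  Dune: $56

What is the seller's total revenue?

Ordering the bids: 94 (Pike), 79 (Willow), 56 (Dune), 49 (Hale), 45 (Talon), …
Top 3: Pike, Willow, Dune.
Total revenue = 94 + 79 + 56 = $229.

Total revenue: $229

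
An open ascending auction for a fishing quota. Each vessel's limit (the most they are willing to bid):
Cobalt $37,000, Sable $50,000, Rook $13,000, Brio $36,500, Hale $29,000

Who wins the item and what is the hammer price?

Sable wins at $37,000

Rule: the price rises until one bidder remains; the winner pays the price at which the last rival dropped out.
Limits in order: 50,000 (Sable) > 37,000 (Cobalt) > 36,500 (Brio) > 29,000 (Hale) > 13,000 (Rook)
Once the price passes $37,000, only Sable is left; the hammer falls at Cobalt's limit of $37,000.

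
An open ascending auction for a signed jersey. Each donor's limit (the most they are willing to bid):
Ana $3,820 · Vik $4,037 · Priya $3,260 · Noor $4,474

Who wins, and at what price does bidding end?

Sorting limits: 4,474 (Noor) > 4,037 (Vik) > 3,820 (Ana) > 3,260 (Priya)
Bidding ends when Vik exits at $4,037; Noor takes it.

Noor wins at $4,037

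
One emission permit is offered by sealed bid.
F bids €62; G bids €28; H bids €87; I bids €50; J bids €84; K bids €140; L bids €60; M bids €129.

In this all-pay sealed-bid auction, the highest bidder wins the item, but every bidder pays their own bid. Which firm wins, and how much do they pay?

Sorting bids: 140 (K) > 129 (M) > 87 (H) > 84 (J) > 62 (F) > 60 (L) > …
K wins with the top bid; all bids are sunk regardless.

K pays €140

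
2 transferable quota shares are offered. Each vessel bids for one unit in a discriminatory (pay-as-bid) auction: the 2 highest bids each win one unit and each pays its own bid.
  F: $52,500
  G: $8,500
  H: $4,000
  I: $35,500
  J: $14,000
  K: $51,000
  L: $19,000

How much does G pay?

Bids ranked high→low: 52,500 (F), 51,000 (K), 35,500 (I), 19,000 (L), …
Top 2: F, K.
G does not win → $0.

G pays $0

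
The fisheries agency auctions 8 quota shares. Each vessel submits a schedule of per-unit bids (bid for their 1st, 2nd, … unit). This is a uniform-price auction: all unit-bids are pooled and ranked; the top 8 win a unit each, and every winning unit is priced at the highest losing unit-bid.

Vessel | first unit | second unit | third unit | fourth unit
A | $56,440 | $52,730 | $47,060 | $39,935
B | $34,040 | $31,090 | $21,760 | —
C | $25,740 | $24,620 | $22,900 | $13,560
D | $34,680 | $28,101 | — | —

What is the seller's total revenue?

Pooled unit-bids ranked (top 8): 56,440 (A-1), 52,730 (A-2), 47,060 (A-3), 39,935 (A-4), 34,680 (D-1), 34,040 (B-1), 31,090 (B-2), 28,101 (D-2)
The (k+1)-th unit-bid is $25,740.
Allocation: A 4, B 2, D 2. Every unit priced at $25,740.
Revenue = 8 × 25,740 = $205,920.

Total revenue: $205,920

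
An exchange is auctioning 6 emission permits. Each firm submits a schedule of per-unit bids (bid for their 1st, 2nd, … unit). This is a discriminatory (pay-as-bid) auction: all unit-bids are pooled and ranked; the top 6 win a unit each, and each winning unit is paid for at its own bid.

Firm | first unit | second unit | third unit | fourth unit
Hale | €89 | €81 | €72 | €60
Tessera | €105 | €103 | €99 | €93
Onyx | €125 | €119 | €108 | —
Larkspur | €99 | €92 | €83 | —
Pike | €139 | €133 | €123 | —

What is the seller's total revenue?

Total revenue: €747

All unit-bids, highest first — top 6: 139 (Pike-1), 133 (Pike-2), 125 (Onyx-1), 123 (Pike-3), 119 (Onyx-2), 108 (Onyx-3)
Next rejected bid: €105 (not a price — pay-as-bid).
Each winning unit pays its own bid.
Revenue = 139 + 133 + 125 + 123 + 119 + 108 = €747.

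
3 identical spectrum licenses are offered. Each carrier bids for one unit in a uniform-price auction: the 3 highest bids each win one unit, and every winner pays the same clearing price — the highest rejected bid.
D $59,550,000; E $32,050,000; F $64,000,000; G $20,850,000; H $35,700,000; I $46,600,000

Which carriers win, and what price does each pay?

F, D, I; each pays $35,700,000

Sorting: 64,000,000 (F), 59,550,000 (D), 46,600,000 (I), 35,700,000 (H), 32,050,000 (E), …
Top 3: F, D, I.
Highest unsuccessful bid: $35,700,000 → clearing price.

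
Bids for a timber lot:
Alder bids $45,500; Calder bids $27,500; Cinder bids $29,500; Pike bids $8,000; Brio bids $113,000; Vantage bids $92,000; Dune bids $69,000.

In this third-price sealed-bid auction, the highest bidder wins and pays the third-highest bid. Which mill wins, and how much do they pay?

Bids in order: 113,000 (Brio) > 92,000 (Vantage) > 69,000 (Dune) > 45,500 (Alder) > 29,500 (Cinder) > 27,500 (Calder) > …
Brio wins; payment is bid #3 in the ranking = $69,000.

Brio pays $69,000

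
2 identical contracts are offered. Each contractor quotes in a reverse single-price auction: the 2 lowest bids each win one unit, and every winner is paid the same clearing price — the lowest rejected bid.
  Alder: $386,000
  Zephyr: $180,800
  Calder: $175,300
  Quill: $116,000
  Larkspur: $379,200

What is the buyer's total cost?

Sorting: 116,000 (Quill), 175,300 (Calder), 180,800 (Zephyr), 379,200 (Larkspur), …
Lowest 2: Quill, Calder.
First losing bid is Zephyr's $180,800, which sets the uniform price.
Total cost = 2 × $180,800 = $361,600.

Total cost: $361,600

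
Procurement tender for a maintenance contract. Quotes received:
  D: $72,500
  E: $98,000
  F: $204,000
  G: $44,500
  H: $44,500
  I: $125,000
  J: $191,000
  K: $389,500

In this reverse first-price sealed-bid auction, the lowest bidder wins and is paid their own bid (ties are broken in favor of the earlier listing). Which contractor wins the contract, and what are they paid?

Reverse first-price sealed-bid auction: the lowest bidder wins and is paid their own bid.
Bids ranked: 44,500 (G) < 44,500 (H) < 72,500 (D) < 98,000 (E) < 125,000 (I) < 191,000 (J) < …
Tie at $44,500 → G wins by tie-break.
G is lowest → is paid own bid, $44,500.

G is paid $44,500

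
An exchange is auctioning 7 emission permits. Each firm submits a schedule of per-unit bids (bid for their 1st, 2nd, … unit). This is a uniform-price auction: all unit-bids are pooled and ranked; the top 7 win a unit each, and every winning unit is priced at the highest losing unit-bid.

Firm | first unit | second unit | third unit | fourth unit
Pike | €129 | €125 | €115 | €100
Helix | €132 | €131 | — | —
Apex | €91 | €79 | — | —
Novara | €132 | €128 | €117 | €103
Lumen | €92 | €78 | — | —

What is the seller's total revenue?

Total revenue: €805

Merging the schedules and taking the best 7: 132 (Helix-1), 132 (Novara-1), 131 (Helix-2), 129 (Pike-1), 128 (Novara-2), 125 (Pike-2), 117 (Novara-3)
The (k+1)-th unit-bid is €115.
Allocation: Helix 2, Novara 3, Pike 2. Every unit priced at €115.
Revenue = 7 × 115 = €805.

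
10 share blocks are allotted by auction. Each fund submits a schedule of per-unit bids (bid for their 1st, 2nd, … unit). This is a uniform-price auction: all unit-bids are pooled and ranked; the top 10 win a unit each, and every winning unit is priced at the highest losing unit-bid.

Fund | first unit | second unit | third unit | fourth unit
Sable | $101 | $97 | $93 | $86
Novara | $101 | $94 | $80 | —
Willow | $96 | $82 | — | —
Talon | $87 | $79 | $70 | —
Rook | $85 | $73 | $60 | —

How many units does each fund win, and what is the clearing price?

Novara 2, Rook 1, Sable 4, Talon 1, Willow 2; clearing price $80

Merging the schedules and taking the best 10: 101 (Sable-1), 101 (Novara-1), 97 (Sable-2), 96 (Willow-1), 94 (Novara-2), 93 (Sable-3), 87 (Talon-1), 86 (Sable-4), 85 (Rook-1), 82 (Willow-2)
The (k+1)-th unit-bid is $80.
Allocation: Novara 2, Rook 1, Sable 4, Talon 1, Willow 2.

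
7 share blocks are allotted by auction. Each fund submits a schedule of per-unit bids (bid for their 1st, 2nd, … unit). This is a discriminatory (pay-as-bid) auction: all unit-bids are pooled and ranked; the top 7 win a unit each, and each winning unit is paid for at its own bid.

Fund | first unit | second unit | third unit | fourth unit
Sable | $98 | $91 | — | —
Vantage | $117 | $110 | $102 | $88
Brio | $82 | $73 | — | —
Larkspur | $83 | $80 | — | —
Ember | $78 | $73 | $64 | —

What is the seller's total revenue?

Total revenue: $689

Pooled unit-bids ranked (top 7): 117 (Vantage-1), 110 (Vantage-2), 102 (Vantage-3), 98 (Sable-1), 91 (Sable-2), 88 (Vantage-4), 83 (Larkspur-1)
Next rejected bid: $82 (not a price — pay-as-bid).
Each winning unit pays its own bid.
Revenue = 117 + 110 + 102 + 98 + 91 + 88 + 83 = $689.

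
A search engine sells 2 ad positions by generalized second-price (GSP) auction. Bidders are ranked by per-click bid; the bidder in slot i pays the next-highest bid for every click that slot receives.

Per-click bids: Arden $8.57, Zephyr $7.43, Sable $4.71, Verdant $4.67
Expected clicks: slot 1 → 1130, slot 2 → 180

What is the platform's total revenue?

Sorting advertisers: $8.57 (Arden) > $7.43 (Zephyr) > $4.71 (Sable) > …
Slot 1: Arden pays $7.43 × 1130 = $8395.90
Slot 2: Zephyr pays $4.71 × 180 = $847.80
Total = $9243.70

Total revenue: $9243.70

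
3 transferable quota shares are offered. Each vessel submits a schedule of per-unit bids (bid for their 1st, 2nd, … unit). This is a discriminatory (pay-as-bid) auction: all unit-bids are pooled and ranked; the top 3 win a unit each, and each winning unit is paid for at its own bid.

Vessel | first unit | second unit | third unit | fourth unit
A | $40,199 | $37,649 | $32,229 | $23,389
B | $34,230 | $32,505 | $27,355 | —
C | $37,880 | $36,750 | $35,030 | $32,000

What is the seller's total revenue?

Merging the schedules and taking the best 3: 40,199 (A-1), 37,880 (C-1), 37,649 (A-2)
Next rejected bid: $36,750 (not a price — pay-as-bid).
Each winning unit pays its own bid.
Revenue = 40,199 + 37,880 + 37,649 = $115,728.

Total revenue: $115,728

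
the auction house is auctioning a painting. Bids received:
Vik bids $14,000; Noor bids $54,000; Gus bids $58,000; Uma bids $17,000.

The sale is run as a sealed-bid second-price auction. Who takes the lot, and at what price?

Bids ranked: 58,000 (Gus) > 54,000 (Noor) > 17,000 (Uma) > 14,000 (Vik)
Second-price: Gus pays Noor's bid of $54,000.

Gus pays $54,000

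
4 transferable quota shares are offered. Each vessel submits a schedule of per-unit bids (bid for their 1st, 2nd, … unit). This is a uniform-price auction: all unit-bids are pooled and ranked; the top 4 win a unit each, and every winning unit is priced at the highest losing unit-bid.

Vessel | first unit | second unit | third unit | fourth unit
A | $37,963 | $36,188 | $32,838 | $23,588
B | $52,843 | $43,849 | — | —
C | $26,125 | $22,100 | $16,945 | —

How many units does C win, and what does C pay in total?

C: 0 units, pays $0

All unit-bids, highest first — top 4: 52,843 (B-1), 43,849 (B-2), 37,963 (A-1), 36,188 (A-2)
First bid not allocated: $32,838.
C wins 0 unit(s) at $32,838 each.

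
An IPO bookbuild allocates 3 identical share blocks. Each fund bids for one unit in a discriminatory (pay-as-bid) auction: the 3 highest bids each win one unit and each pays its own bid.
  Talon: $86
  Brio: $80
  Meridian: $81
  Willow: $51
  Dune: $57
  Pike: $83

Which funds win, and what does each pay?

Sorting: 86 (Talon), 83 (Pike), 81 (Meridian), 80 (Brio), 57 (Dune), …
Top 3: Talon, Pike, Meridian.
Each winner pays its own bid: Talon $86, Pike $83, Meridian $81.

Talon $86, Pike $83, Meridian $81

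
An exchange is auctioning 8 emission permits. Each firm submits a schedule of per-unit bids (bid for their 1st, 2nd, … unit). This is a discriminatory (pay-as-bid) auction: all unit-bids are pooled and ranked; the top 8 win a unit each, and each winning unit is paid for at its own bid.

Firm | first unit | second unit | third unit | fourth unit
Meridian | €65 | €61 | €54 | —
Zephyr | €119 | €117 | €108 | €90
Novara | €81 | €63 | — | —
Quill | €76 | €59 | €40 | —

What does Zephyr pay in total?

Zephyr pays €434

Pooled unit-bids ranked (top 8): 119 (Zephyr-1), 117 (Zephyr-2), 108 (Zephyr-3), 90 (Zephyr-4), 81 (Novara-1), 76 (Quill-1), 65 (Meridian-1), 63 (Novara-2)
Next rejected bid: €61 (not a price — pay-as-bid).
Zephyr's winning unit-bids: 119 + 117 + 108 + 90 = €434.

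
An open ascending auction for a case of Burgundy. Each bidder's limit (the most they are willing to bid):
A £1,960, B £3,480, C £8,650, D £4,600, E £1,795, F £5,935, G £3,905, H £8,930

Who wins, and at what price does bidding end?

Ascending (English) auction: the price rises until one bidder remains; the winner pays the price at which the last rival dropped out.
Limits in order: 8,930 (H) > 8,650 (C) > 5,935 (F) > 4,600 (D) > 3,905 (G) > 3,480 (B) > …
Once the price passes £8,650, only H is left; the hammer falls at C's limit of £8,650.

H wins at £8,650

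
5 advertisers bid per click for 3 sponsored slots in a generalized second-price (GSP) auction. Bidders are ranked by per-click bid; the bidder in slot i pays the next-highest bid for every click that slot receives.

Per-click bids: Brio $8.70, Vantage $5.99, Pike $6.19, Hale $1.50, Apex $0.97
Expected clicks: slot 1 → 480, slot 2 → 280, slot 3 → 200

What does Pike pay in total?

Pike pays $1677.20

Per-click bids in order: $8.70 (Brio) > $6.19 (Pike) > $5.99 (Vantage) > $1.50 (Hale) > …
Pike holds slot 2 → pays next bid $5.99 × 280 clicks = $1677.20.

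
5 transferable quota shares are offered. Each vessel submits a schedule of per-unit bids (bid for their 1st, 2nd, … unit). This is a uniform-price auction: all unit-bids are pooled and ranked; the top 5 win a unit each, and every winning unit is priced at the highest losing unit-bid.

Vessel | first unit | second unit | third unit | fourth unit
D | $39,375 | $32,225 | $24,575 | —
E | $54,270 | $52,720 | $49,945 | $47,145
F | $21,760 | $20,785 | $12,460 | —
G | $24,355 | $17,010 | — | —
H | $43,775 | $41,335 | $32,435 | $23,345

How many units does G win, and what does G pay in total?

All unit-bids, highest first — top 5: 54,270 (E-1), 52,720 (E-2), 49,945 (E-3), 47,145 (E-4), 43,775 (H-1)
First bid not allocated: $41,335.
G wins 0 unit(s) at $41,335 each.

G: 0 units, pays $0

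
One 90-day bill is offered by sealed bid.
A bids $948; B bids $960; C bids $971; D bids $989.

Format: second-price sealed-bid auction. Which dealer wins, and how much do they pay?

D pays $971

Sorting bids: 989 (D) > 971 (C) > 960 (B) > 948 (A)
D wins with the highest bid; price is set by the runner-up at $971.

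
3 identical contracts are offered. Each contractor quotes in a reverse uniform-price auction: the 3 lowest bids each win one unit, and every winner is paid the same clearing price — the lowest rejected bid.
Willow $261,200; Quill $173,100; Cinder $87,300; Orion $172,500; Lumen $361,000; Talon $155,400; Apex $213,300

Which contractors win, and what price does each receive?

Cinder, Talon, Orion; each is paid $173,100

Bids ranked low→high: 87,300 (Cinder), 155,400 (Talon), 172,500 (Orion), 173,100 (Quill), 213,300 (Apex), …
Lowest 3: Cinder, Talon, Orion.
First losing bid is Quill's $173,100, which sets the uniform price.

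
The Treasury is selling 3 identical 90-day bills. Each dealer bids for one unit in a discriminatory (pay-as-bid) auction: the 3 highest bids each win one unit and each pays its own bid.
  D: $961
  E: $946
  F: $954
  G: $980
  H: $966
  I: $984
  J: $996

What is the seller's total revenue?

Total revenue: $2,960

Sorting: 996 (J), 984 (I), 980 (G), 966 (H), 961 (D), …
Top 3: J, I, G.
Total revenue = 996 + 984 + 980 = $2,960.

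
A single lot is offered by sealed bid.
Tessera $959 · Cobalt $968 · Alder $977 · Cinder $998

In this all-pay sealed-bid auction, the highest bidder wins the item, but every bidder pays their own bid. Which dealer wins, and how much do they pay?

Cinder pays $998

Bids in order: 998 (Cinder) > 977 (Alder) > 968 (Cobalt) > 959 (Tessera)
Cinder is highest and takes the item; every bidder forfeits their bid.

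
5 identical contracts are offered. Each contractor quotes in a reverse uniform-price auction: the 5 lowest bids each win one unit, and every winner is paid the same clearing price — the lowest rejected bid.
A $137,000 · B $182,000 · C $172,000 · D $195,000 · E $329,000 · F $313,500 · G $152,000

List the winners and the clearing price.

Sorting: 137,000 (A), 152,000 (G), 172,000 (C), 182,000 (B), 195,000 (D), 313,500 (F), 329,000 (E)
Lowest 5: A, G, C, B, D.
First losing bid is F's $313,500, which sets the uniform price.

A, G, C, B, D; each is paid $313,500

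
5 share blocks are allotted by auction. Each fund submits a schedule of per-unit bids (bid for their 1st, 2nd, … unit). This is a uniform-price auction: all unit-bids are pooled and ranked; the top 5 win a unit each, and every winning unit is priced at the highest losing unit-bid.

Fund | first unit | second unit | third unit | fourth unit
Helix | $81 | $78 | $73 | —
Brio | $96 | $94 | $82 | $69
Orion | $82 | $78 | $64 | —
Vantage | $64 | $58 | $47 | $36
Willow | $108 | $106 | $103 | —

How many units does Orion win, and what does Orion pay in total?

Orion: 0 units, pays $0

Merging the schedules and taking the best 5: 108 (Willow-1), 106 (Willow-2), 103 (Willow-3), 96 (Brio-1), 94 (Brio-2)
First bid not allocated: $82.
Orion wins 0 unit(s) at $82 each.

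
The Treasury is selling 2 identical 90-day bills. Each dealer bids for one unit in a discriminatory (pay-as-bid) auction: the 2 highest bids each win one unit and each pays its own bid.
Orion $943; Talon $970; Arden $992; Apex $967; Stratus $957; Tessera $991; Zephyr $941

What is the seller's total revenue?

Sorting: 992 (Arden), 991 (Tessera), 970 (Talon), 967 (Apex), …
Winners (2 units): Arden, Tessera.
Total revenue = 992 + 991 = $1,983.

Total revenue: $1,983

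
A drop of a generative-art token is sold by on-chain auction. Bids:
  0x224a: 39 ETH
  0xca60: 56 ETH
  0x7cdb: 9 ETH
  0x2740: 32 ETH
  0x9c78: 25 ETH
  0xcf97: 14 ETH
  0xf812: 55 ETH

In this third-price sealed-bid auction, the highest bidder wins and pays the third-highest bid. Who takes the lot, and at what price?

0xca60 pays 39 ETH

Sorting bids: 56 (0xca60) > 55 (0xf812) > 39 (0x224a) > 32 (0x2740) > 25 (0x9c78) > 14 (0xcf97) > …
0xca60 is highest; pays the third-highest bid, 39 ETH.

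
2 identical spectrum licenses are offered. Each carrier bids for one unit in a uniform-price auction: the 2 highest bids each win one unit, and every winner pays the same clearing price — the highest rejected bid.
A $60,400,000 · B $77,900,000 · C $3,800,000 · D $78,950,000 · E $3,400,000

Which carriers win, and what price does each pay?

Bids ranked high→low: 78,950,000 (D), 77,900,000 (B), 60,400,000 (A), 3,800,000 (C), …
The 2 highest are D, B.
Highest unsuccessful bid: $60,400,000 → clearing price.

D, B; each pays $60,400,000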